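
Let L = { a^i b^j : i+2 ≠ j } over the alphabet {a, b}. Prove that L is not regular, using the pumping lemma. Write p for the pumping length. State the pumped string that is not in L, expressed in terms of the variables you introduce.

Assume L is regular; let p be its pumping constant.
Choose w = a^p b^{p+p!+2}. Since p ≠ (p+p!+2)-2 = p+p!, w ∈ L; and |w| ≥ p.
Write w = xyz as guaranteed by the lemma, with |xy| ≤ p and |y| > 0.
Since the first p symbols of w are all a's and |xy| ≤ p, y lies entirely in the leading a-block: y = a^k for some k with 1 ≤ k ≤ p.
Since 1 ≤ k ≤ p, k divides p!; set t = 1 + p!/k. Then xy^t z has p + (p!/k)·k = p + p! copies of a. Now the a-count is p+p! and (b-count)-2 = (p+p!+2)-2 = p+p!, so i+2 ≠ j fails. So xy^t z = a^{p+p!} b^{p+p!+2} ∉ L.
Contradiction. Therefore L is not regular.

a^{p+p!} b^{p+p!+2}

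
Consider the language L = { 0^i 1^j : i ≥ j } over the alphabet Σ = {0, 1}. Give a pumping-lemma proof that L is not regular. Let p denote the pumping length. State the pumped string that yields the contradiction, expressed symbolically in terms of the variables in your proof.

Toward a contradiction, assume L is regular with pumping length p.
Choose w = 0^p 1^p ∈ L, with |w| = 2p ≥ p.
The pumping lemma gives a decomposition w = xyz where |xy| ≤ p and |y| ≥ 1.
Because |xy| ≤ p and w begins with p copies of 0, we have y = 0^k with 1 ≤ k ≤ p.
Consider xy^0z = xz = 0^{p-k} 1^p. Since k ≥ 1, the 0-count p-k is less than p, so i ≥ j fails; thus xz ∉ L.
This is a contradiction; hence L is not regular.

0^{p-k} 1^p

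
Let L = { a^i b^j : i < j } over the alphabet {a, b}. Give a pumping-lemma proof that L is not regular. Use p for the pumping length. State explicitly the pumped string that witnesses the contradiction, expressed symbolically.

a^{p+k} b^{p+1}

Suppose for contradiction that L is regular, and let p be the pumping length.
Choose w = a^p b^{p+1} ∈ L, with |w| = 2p+1 ≥ p.
The pumping lemma gives a decomposition w = xyz where |xy| ≤ p and y is nonempty.
Since the first p symbols of w are all a's and |xy| ≤ p, y lies entirely in the leading a-block: y = a^k for some k with 1 ≤ k ≤ p.
Consider xy^2z = a^{p+k} b^{p+1}. Since k ≥ 1, the a-count p+k is at least p+1, so i < j fails; thus xy^2z ∉ L.
Contradiction. Therefore L is not regular.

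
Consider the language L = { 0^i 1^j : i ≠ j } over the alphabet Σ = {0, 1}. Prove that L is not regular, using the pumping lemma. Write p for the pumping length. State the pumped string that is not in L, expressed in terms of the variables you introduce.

Assume L is regular; let p be its pumping constant.
Choose w = 0^p 1^{p+p!}. Since p ≠ p+p!, w ∈ L; and |w| ≥ p.
By the pumping lemma, w = xyz with |xy| ≤ p and |y| > 0.
Because |xy| ≤ p and w begins with p copies of 0, we have y = 0^k with 1 ≤ k ≤ p.
Since 1 ≤ k ≤ p, k divides p!; set t = 1 + p!/k. Then xy^t z has p + (p!/k)·k = p + p! copies of 0. Now the 0-count equals the 1-count, so i ≠ j fails. So xy^t z = 0^{p+p!} 1^{p+p!} ∉ L.
This contradicts the pumping lemma, so L is not regular.

0^{p+p!} 1^{p+p!}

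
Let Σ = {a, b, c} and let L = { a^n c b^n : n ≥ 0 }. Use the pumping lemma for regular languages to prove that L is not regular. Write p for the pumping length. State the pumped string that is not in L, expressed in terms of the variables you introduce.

a^{p+k} c b^p

Toward a contradiction, assume L is regular with pumping length p.
Take w = a^p c b^p ∈ L with |w| = 2p+1 ≥ p.
By the pumping lemma, w = xyz with |xy| ≤ p and y is nonempty.
Since the first p symbols of w are all a's and |xy| ≤ p, y lies entirely in the leading a-block: y = a^k for some k with 1 ≤ k ≤ p.
Pump with i = 2: xy^2z = a^{p+k} c b^p, which would require p+k = p. But k ≥ 1, so xy^2z ∉ L.
This is a contradiction; hence L is not regular.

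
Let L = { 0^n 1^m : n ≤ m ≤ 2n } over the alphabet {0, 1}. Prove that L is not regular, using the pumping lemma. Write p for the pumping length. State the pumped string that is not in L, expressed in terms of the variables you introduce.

0^{p+k} 1^p

Assume L is regular. Let p be the pumping length given by the pumping lemma.
Take w = 0^p 1^p ∈ L (since p ≤ p ≤ 2p), with |w| = 2p ≥ p.
The pumping lemma gives a decomposition w = xyz where |xy| ≤ p and |y| > 0.
Because |xy| ≤ p and w begins with p copies of 0, we have y = 0^k with 1 ≤ k ≤ p.
Pump with i = 2: xy^2z = 0^{p+k} 1^p. Now n = p+k > p = m, so the condition n ≤ m fails. Thus xy^2z ∉ L.
This is a contradiction; hence L is not regular.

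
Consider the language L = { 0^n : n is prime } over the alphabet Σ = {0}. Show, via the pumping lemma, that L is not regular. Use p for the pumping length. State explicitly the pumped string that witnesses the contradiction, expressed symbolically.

0^{q(1+k)}

Assume L is regular. Let p be the pumping length given by the pumping lemma.
Let q be a prime with q ≥ p+2 (infinitely many primes exist), and take w = 0^q ∈ L with |w| = q ≥ p.
The pumping lemma gives a decomposition w = xyz where |xy| ≤ p and y is nonempty.
Then y = 0^k for some k with 1 ≤ k ≤ p.
Since 1 ≤ k ≤ p, |xz| = q-k. Pump with i = q+1: |xy^{q+1}z| = (q-k)+(q+1)k = q+qk = q(1+k), which is composite (both factors ≥ 2). So xy^{q+1}z = 0^{q(1+k)} ∉ L.
This contradicts the pumping lemma, so L is not regular.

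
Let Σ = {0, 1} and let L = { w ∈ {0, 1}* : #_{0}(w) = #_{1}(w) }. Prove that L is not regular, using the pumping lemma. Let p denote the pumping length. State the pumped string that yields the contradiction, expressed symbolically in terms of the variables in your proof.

0^{p+k} 1^p

Assume L is regular. Let p be the pumping length given by the pumping lemma.
Choose w = 0^p 1^p ∈ L with |w| = 2p ≥ p.
Write w = xyz as guaranteed by the lemma, with |xy| ≤ p and |y| ≥ 1.
The first p characters of w are 0's, so xy (and hence y) consists only of 0's. Write y = 0^k, 1 ≤ k ≤ p.
Pump with i = 2: xy^2z = 0^{p+k} 1^p has p+k occurrences of 0 but only p of 1. Since k ≥ 1 the counts differ, so xy^2z ∉ L.
This is a contradiction; hence L is not regular.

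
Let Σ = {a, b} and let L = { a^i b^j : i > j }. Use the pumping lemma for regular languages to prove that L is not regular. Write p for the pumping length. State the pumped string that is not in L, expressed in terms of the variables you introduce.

Suppose for contradiction that L is regular, and let p be the pumping length.
Choose w = a^{p+1} b^p ∈ L, with |w| = 2p+1 ≥ p.
Write w = xyz as guaranteed by the lemma, with |xy| ≤ p and |y| ≥ 1.
Since the first p symbols of w are all a's and |xy| ≤ p, y lies entirely in the leading a-block: y = a^k for some k with 1 ≤ k ≤ p.
Consider xy^0z = xz = a^{p+1-k} b^p. Since k ≥ 1, the a-count p+1-k is at most p, so i > j fails; thus xz ∉ L.
This contradicts the pumping lemma, so L is not regular.

a^{p+1-k} b^p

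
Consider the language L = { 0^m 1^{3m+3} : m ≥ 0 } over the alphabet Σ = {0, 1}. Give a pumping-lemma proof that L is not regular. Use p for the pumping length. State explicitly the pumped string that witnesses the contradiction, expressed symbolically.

Toward a contradiction, assume L is regular with pumping length p.
Let w = 0^p 1^{3p+3} ∈ L; note |w| = 4p+3 ≥ p.
The pumping lemma gives a decomposition w = xyz where |xy| ≤ p and |y| > 0.
The first p characters of w are 0's, so xy (and hence y) consists only of 0's. Write y = 0^k, 1 ≤ k ≤ p.
Pump with i = 2: xy^2z = 0^{p+k} 1^{3p+3}. For this to lie in L we would need 3p+3 = 3(p+k)+3, which forces k = 0. But k ≥ 1, so xy^2z ∉ L.
This contradicts the pumping lemma, so L is not regular.

0^{p+k} 1^{3p+3}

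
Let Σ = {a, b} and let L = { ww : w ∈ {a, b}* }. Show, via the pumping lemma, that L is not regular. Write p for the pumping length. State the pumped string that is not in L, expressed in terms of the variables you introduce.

Assume L is regular. Let p be the pumping length given by the pumping lemma.
Take w = a^p b^p a^p b^p = uu where u = a^pb^p; then w ∈ L and |w| = 4p ≥ p.
The pumping lemma gives a decomposition w = xyz where |xy| ≤ p and |y| ≥ 1.
Because |xy| ≤ p and w begins with p copies of a, we have y = a^k with 1 ≤ k ≤ p.
Pump with i = 2: xy^2z = a^{p+k} b^p a^p b^p, of length 4p+k. Suppose this equals vv. The string starts with a and ends with b, so v does too; thus the boundary between the two copies of v is a b→a transition. There is exactly one such transition, at position 2p+k, so |v| = 2p+k and |vv| = 4p+2k ≠ 4p+k since k ≥ 1. So xy^2z ∉ L.
This is a contradiction; hence L is not regular.

a^{p+k} b^p a^p b^p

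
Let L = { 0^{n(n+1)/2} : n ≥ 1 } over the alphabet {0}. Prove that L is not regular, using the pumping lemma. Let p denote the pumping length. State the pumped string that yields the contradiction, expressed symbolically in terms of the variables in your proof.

0^{p(p+1)/2+k}

Toward a contradiction, assume L is regular with pumping length p.
Take w = 0^{p(p+1)/2} ∈ L with |w| = p(p+1)/2 ≥ p.
The pumping lemma gives a decomposition w = xyz where |xy| ≤ p and |y| > 0.
Then y = 0^k for some k with 1 ≤ k ≤ p.
Pump with i = 2: xy^2z = 0^{p(p+1)/2+k}. Since 1 ≤ k ≤ p, p(p+1)/2 < p(p+1)/2+k ≤ p(p+1)/2+p < (p+1)(p+2)/2, so p(p+1)/2+k is strictly between consecutive triangular numbers. So xy^2z ∉ L.
This contradicts the pumping lemma, so L is not regular.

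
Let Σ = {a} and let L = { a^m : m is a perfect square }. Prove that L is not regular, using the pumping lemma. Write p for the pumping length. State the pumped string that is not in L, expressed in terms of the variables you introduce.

a^{p²+k}

Toward a contradiction, assume L is regular with pumping length p.
Take w = a^{p²} ∈ L with |w| = p² ≥ p.
Write w = xyz as guaranteed by the lemma, with |xy| ≤ p and |y| > 0.
Then y = a^k for some k with 1 ≤ k ≤ p.
Pump with i = 2: xy^2z = a^{p²+k}. Since 1 ≤ k ≤ p, p² < p²+k ≤ p²+p < (p+1)², so p²+k lies strictly between consecutive squares and is not a perfect square. So xy^2z ∉ L.
This contradicts the pumping lemma, so L is not regular.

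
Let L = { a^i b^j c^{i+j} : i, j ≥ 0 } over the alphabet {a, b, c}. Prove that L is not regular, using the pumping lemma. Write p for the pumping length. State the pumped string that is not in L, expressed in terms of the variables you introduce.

a^{p+k} b^p c^{2p}

Assume L is regular; let p be its pumping constant.
Take w = a^p b^p c^{2p} ∈ L (with i=j=p, i+j=2p), |w| = 4p ≥ p.
The pumping lemma gives a decomposition w = xyz where |xy| ≤ p and |y| ≥ 1.
Because |xy| ≤ p and w begins with p copies of a, we have y = a^k with 1 ≤ k ≤ p.
Consider xy^2z = a^{p+k} b^p c^{2p}. Now the a- and b-counts sum to 2p+k, but the c-count is 2p ≠ 2p+k. So xy^2z ∉ L.
This contradicts the pumping lemma, so L is not regular.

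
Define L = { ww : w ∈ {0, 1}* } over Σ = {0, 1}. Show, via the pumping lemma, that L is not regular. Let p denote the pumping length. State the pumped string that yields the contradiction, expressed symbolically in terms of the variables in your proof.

0^{p+k} 1^p 0^p 1^p

Assume L is regular; let p be its pumping constant.
Take w = 0^p 1^p 0^p 1^p = uu where u = 0^p1^p; then w ∈ L and |w| = 4p ≥ p.
Write w = xyz as guaranteed by the lemma, with |xy| ≤ p and y is nonempty.
Since the first p symbols of w are all 0's and |xy| ≤ p, y lies entirely in the leading 0-block: y = 0^k for some k with 1 ≤ k ≤ p.
Pump with i = 2: xy^2z = 0^{p+k} 1^p 0^p 1^p, of length 4p+k. Suppose this equals vv. The string starts with 0 and ends with 1, so v does too; thus the boundary between the two copies of v is a 1→0 transition. There is exactly one such transition, at position 2p+k, so |v| = 2p+k and |vv| = 4p+2k ≠ 4p+k since k ≥ 1. So xy^2z ∉ L.
This contradicts the pumping lemma, so L is not regular.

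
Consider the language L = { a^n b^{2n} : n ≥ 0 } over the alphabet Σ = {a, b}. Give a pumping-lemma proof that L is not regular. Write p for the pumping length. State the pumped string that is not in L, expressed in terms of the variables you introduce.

a^{p+k} b^{2p}

Assume L is regular; let p be its pumping constant.
Let w = a^p b^{2p} ∈ L; note |w| = 3p ≥ p.
Write w = xyz as guaranteed by the lemma, with |xy| ≤ p and |y| > 0.
The first p characters of w are a's, so xy (and hence y) consists only of a's. Write y = a^k, 1 ≤ k ≤ p.
Pump with i = 2: xy^2z = a^{p+k} b^{2p}. For this to lie in L we would need 2p = 2(p+k), which forces k = 0. But k ≥ 1, so xy^2z ∉ L.
Contradiction. Therefore L is not regular.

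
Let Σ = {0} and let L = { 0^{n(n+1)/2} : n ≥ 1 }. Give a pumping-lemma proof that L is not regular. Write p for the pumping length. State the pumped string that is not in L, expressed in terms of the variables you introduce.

Assume L is regular; let p be its pumping constant.
Take w = 0^{p(p+1)/2} ∈ L with |w| = p(p+1)/2 ≥ p.
By the pumping lemma, w = xyz with |xy| ≤ p and y is nonempty.
Then y = 0^k for some k with 1 ≤ k ≤ p.
Pump with i = 2: xy^2z = 0^{p(p+1)/2+k}. Since 1 ≤ k ≤ p, p(p+1)/2 < p(p+1)/2+k ≤ p(p+1)/2+p < (p+1)(p+2)/2, so p(p+1)/2+k is strictly between consecutive triangular numbers. So xy^2z ∉ L.
This is a contradiction; hence L is not regular.

0^{p(p+1)/2+k}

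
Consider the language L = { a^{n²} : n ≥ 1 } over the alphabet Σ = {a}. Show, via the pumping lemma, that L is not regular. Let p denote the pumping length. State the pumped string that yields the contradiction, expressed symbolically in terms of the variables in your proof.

Suppose for contradiction that L is regular, and let p be the pumping length.
Take w = a^{p²} ∈ L with |w| = p² ≥ p.
The pumping lemma gives a decomposition w = xyz where |xy| ≤ p and |y| ≥ 1.
Then y = a^k for some k with 1 ≤ k ≤ p.
Pump with i = 2: xy^2z = a^{p²+k}. Since 1 ≤ k ≤ p, p² < p²+k ≤ p²+p < (p+1)², so p²+k lies strictly between consecutive squares and is not a perfect square. So xy^2z ∉ L.
This contradicts the pumping lemma, so L is not regular.

a^{p²+k}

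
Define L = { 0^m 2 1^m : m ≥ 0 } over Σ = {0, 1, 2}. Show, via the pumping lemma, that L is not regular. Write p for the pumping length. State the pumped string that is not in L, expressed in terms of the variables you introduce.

Toward a contradiction, assume L is regular with pumping length p.
Take w = 0^p 2 1^p ∈ L with |w| = 2p+1 ≥ p.
By the pumping lemma, w = xyz with |xy| ≤ p and y is nonempty.
The first p characters of w are 0's, so xy (and hence y) consists only of 0's. Write y = 0^k, 1 ≤ k ≤ p.
Pump with i = 2: xy^2z = 0^{p+k} 2 1^p, which would require p+k = p. But k ≥ 1, so xy^2z ∉ L.
This contradicts the pumping lemma, so L is not regular.

0^{p+k} 2 1^p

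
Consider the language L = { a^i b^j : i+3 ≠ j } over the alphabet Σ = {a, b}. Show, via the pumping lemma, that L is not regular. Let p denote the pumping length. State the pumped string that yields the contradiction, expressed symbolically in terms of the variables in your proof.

a^{p+p!} b^{p+p!+3}

Toward a contradiction, assume L is regular with pumping length p.
Choose w = a^p b^{p+p!+3}. Since p ≠ (p+p!+3)-3 = p+p!, w ∈ L; and |w| ≥ p.
Write w = xyz as guaranteed by the lemma, with |xy| ≤ p and |y| ≥ 1.
Because |xy| ≤ p and w begins with p copies of a, we have y = a^k with 1 ≤ k ≤ p.
Since 1 ≤ k ≤ p, k divides p!; set t = 1 + p!/k. Then xy^t z has p + (p!/k)·k = p + p! copies of a. Now the a-count is p+p! and (b-count)-3 = (p+p!+3)-3 = p+p!, so i+3 ≠ j fails. So xy^t z = a^{p+p!} b^{p+p!+3} ∉ L.
This is a contradiction; hence L is not regular.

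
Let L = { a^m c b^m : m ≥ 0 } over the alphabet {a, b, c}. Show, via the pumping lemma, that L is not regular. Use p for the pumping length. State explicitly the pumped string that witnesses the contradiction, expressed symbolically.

a^{p+k} c b^p

Assume L is regular. Let p be the pumping length given by the pumping lemma.
Take w = a^p c b^p ∈ L with |w| = 2p+1 ≥ p.
The pumping lemma gives a decomposition w = xyz where |xy| ≤ p and y is nonempty.
Because |xy| ≤ p and w begins with p copies of a, we have y = a^k with 1 ≤ k ≤ p.
Pump with i = 2: xy^2z = a^{p+k} c b^p, which would require p+k = p. But k ≥ 1, so xy^2z ∉ L.
This is a contradiction; hence L is not regular.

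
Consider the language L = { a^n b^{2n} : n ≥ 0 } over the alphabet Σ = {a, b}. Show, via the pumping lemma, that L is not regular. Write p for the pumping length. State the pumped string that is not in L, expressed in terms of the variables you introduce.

Assume L is regular. Let p be the pumping length given by the pumping lemma.
Take w = a^p b^{2p}. Then w ∈ L and |w| = 3p ≥ p.
The pumping lemma gives a decomposition w = xyz where |xy| ≤ p and |y| > 0.
Since the first p symbols of w are all a's and |xy| ≤ p, y lies entirely in the leading a-block: y = a^k for some k with 1 ≤ k ≤ p.
Pump with i = 2: xy^2z = a^{p+k} b^{2p}. For this to lie in L we would need 2p = 2(p+k), which forces k = 0. But k ≥ 1, so xy^2z ∉ L.
This is a contradiction; hence L is not regular.

a^{p+k} b^{2p}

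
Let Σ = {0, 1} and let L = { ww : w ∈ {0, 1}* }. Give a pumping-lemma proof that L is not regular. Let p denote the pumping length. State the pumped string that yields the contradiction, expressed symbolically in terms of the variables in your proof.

0^{p+k} 1^p 0^p 1^p

Assume L is regular; let p be its pumping constant.
Take w = 0^p 1^p 0^p 1^p = uu where u = 0^p1^p; then w ∈ L and |w| = 4p ≥ p.
By the pumping lemma, w = xyz with |xy| ≤ p and y is nonempty.
The first p characters of w are 0's, so xy (and hence y) consists only of 0's. Write y = 0^k, 1 ≤ k ≤ p.
Pump with i = 2: xy^2z = 0^{p+k} 1^p 0^p 1^p, of length 4p+k. Suppose this equals vv. The string starts with 0 and ends with 1, so v does too; thus the boundary between the two copies of v is a 1→0 transition. There is exactly one such transition, at position 2p+k, so |v| = 2p+k and |vv| = 4p+2k ≠ 4p+k since k ≥ 1. So xy^2z ∉ L.
This is a contradiction; hence L is not regular.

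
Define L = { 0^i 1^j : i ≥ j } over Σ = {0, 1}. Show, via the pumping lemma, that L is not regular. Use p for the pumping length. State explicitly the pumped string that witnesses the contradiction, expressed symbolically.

Toward a contradiction, assume L is regular with pumping length p.
Choose w = 0^p 1^p ∈ L, with |w| = 2p ≥ p.
By the pumping lemma, w = xyz with |xy| ≤ p and |y| ≥ 1.
Since the first p symbols of w are all 0's and |xy| ≤ p, y lies entirely in the leading 0-block: y = 0^k for some k with 1 ≤ k ≤ p.
Consider xy^0z = xz = 0^{p-k} 1^p. Since k ≥ 1, the 0-count p-k is less than p, so i ≥ j fails; thus xz ∉ L.
This contradicts the pumping lemma, so L is not regular.

0^{p-k} 1^p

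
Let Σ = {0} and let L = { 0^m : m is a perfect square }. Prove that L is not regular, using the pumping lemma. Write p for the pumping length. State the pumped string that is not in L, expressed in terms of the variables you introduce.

Assume L is regular; let p be its pumping constant.
Take w = 0^{p²} ∈ L with |w| = p² ≥ p.
The pumping lemma gives a decomposition w = xyz where |xy| ≤ p and |y| > 0.
Then y = 0^k for some k with 1 ≤ k ≤ p.
Pump with i = 2: xy^2z = 0^{p²+k}. Since 1 ≤ k ≤ p, p² < p²+k ≤ p²+p < (p+1)², so p²+k lies strictly between consecutive squares and is not a perfect square. So xy^2z ∉ L.
This contradicts the pumping lemma, so L is not regular.

0^{p²+k}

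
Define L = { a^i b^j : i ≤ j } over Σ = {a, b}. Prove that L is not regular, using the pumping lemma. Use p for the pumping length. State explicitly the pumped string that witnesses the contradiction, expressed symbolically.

Suppose for contradiction that L is regular, and let p be the pumping length.
Choose w = a^p b^p ∈ L, with |w| = 2p ≥ p.
Write w = xyz as guaranteed by the lemma, with |xy| ≤ p and |y| > 0.
Since the first p symbols of w are all a's and |xy| ≤ p, y lies entirely in the leading a-block: y = a^k for some k with 1 ≤ k ≤ p.
Consider xy^2z = a^{p+k} b^p. Since k ≥ 1, the a-count p+k exceeds the b-count p, so i ≤ j fails; thus xy^2z ∉ L.
This is a contradiction; hence L is not regular.

a^{p+k} b^p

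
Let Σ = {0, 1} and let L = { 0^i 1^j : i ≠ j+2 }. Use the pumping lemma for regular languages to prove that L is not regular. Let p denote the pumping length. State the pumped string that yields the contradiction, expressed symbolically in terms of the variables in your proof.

Toward a contradiction, assume L is regular with pumping length p.
Choose w = 0^p 1^{p+p!-2}. Since p ≠ (p+p!-2)+2 = p+p!, w ∈ L; and |w| ≥ p.
Write w = xyz as guaranteed by the lemma, with |xy| ≤ p and y is nonempty.
The first p characters of w are 0's, so xy (and hence y) consists only of 0's. Write y = 0^k, 1 ≤ k ≤ p.
Since 1 ≤ k ≤ p, k divides p!; set t = 1 + p!/k. Then xy^t z has p + (p!/k)·k = p + p! copies of 0. Now the 0-count is p+p! and (1-count)+2 = (p+p!-2)+2 = p+p!, so i ≠ j+2 fails. So xy^t z = 0^{p+p!} 1^{p+p!-2} ∉ L.
Contradiction. Therefore L is not regular.

0^{p+p!} 1^{p+p!-2}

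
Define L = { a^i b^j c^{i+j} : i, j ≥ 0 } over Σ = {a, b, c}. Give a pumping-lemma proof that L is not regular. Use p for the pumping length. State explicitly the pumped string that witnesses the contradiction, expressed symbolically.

a^{p+k} b^p c^{2p}

Assume L is regular; let p be its pumping constant.
Take w = a^p b^p c^{2p} ∈ L (with i=j=p, i+j=2p), |w| = 4p ≥ p.
Write w = xyz as guaranteed by the lemma, with |xy| ≤ p and |y| ≥ 1.
Because |xy| ≤ p and w begins with p copies of a, we have y = a^k with 1 ≤ k ≤ p.
Consider xy^2z = a^{p+k} b^p c^{2p}. Now the a- and b-counts sum to 2p+k, but the c-count is 2p ≠ 2p+k. So xy^2z ∉ L.
This contradicts the pumping lemma, so L is not regular.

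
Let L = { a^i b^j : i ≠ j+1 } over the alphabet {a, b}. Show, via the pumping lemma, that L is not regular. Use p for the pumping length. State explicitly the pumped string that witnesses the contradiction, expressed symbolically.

Toward a contradiction, assume L is regular with pumping length p.
Choose w = a^p b^{p+p!-1}. Since p ≠ (p+p!-1)+1 = p+p!, w ∈ L; and |w| ≥ p.
The pumping lemma gives a decomposition w = xyz where |xy| ≤ p and |y| > 0.
The first p characters of w are a's, so xy (and hence y) consists only of a's. Write y = a^k, 1 ≤ k ≤ p.
Since 1 ≤ k ≤ p, k divides p!; set t = 1 + p!/k. Then xy^t z has p + (p!/k)·k = p + p! copies of a. Now the a-count is p+p! and (b-count)+1 = (p+p!-1)+1 = p+p!, so i ≠ j+1 fails. So xy^t z = a^{p+p!} b^{p+p!-1} ∉ L.
This contradicts the pumping lemma, so L is not regular.

a^{p+p!} b^{p+p!-1}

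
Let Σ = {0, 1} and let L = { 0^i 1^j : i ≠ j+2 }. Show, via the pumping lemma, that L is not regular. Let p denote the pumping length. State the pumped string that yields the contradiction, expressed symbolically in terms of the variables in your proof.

Suppose for contradiction that L is regular, and let p be the pumping length.
Choose w = 0^p 1^{p+p!-2}. Since p ≠ (p+p!-2)+2 = p+p!, w ∈ L; and |w| ≥ p.
The pumping lemma gives a decomposition w = xyz where |xy| ≤ p and |y| > 0.
The first p characters of w are 0's, so xy (and hence y) consists only of 0's. Write y = 0^k, 1 ≤ k ≤ p.
Since 1 ≤ k ≤ p, k divides p!; set t = 1 + p!/k. Then xy^t z has p + (p!/k)·k = p + p! copies of 0. Now the 0-count is p+p! and (1-count)+2 = (p+p!-2)+2 = p+p!, so i ≠ j+2 fails. So xy^t z = 0^{p+p!} 1^{p+p!-2} ∉ L.
This contradicts the pumping lemma, so L is not regular.

0^{p+p!} 1^{p+p!-2}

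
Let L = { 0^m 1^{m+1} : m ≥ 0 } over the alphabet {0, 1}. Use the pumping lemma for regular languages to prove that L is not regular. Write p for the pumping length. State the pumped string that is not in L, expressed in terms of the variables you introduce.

0^{p+k} 1^{p+1}

Assume L is regular. Let p be the pumping length given by the pumping lemma.
Choose w = 0^p 1^{p+1}, which is in L with |w| = 2p+1 ≥ p.
Write w = xyz as guaranteed by the lemma, with |xy| ≤ p and |y| > 0.
The first p characters of w are 0's, so xy (and hence y) consists only of 0's. Write y = 0^k, 1 ≤ k ≤ p.
Pump with i = 2: xy^2z = 0^{p+k} 1^{p+1}. For this to lie in L we would need p+1 = (p+k)+1, which forces k = 0. But k ≥ 1, so xy^2z ∉ L.
This contradicts the pumping lemma, so L is not regular.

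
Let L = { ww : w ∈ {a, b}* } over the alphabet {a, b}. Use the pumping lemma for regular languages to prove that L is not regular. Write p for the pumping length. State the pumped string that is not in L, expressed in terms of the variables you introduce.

a^{p+k} b^p a^p b^p

Toward a contradiction, assume L is regular with pumping length p.
Take w = a^p b^p a^p b^p = uu where u = a^pb^p; then w ∈ L and |w| = 4p ≥ p.
The pumping lemma gives a decomposition w = xyz where |xy| ≤ p and |y| > 0.
Because |xy| ≤ p and w begins with p copies of a, we have y = a^k with 1 ≤ k ≤ p.
Pump with i = 2: xy^2z = a^{p+k} b^p a^p b^p, of length 4p+k. Suppose this equals vv. The string starts with a and ends with b, so v does too; thus the boundary between the two copies of v is a b→a transition. There is exactly one such transition, at position 2p+k, so |v| = 2p+k and |vv| = 4p+2k ≠ 4p+k since k ≥ 1. So xy^2z ∉ L.
This contradicts the pumping lemma, so L is not regular.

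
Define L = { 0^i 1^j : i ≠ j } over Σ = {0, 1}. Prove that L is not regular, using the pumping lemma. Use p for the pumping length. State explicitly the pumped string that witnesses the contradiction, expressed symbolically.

0^{p+p!} 1^{p+p!}

Assume L is regular; let p be its pumping constant.
Choose w = 0^p 1^{p+p!}. Since p ≠ p+p!, w ∈ L; and |w| ≥ p.
The pumping lemma gives a decomposition w = xyz where |xy| ≤ p and |y| > 0.
Since the first p symbols of w are all 0's and |xy| ≤ p, y lies entirely in the leading 0-block: y = 0^k for some k with 1 ≤ k ≤ p.
Since 1 ≤ k ≤ p, k divides p!; set t = 1 + p!/k. Then xy^t z has p + (p!/k)·k = p + p! copies of 0. Now the 0-count equals the 1-count, so i ≠ j fails. So xy^t z = 0^{p+p!} 1^{p+p!} ∉ L.
This contradicts the pumping lemma, so L is not regular.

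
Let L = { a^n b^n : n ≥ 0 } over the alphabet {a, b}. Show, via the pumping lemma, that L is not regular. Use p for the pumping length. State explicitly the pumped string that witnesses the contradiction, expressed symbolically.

Assume L is regular. Let p be the pumping length given by the pumping lemma.
Take w = a^p b^p. Then w ∈ L and |w| = 2p ≥ p.
The pumping lemma gives a decomposition w = xyz where |xy| ≤ p and y is nonempty.
Since the first p symbols of w are all a's and |xy| ≤ p, y lies entirely in the leading a-block: y = a^k for some k with 1 ≤ k ≤ p.
Pump with i = 2: xy^2z = a^{p+k} b^p. For this to lie in L we would need p = p+k, which forces k = 0. But k ≥ 1, so xy^2z ∉ L.
This is a contradiction; hence L is not regular.

a^{p+k} b^p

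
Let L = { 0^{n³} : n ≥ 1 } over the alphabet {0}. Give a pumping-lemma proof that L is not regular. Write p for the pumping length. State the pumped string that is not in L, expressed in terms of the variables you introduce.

Assume L is regular; let p be its pumping constant.
Take w = 0^{p³} ∈ L with |w| = p³ ≥ p.
The pumping lemma gives a decomposition w = xyz where |xy| ≤ p and y is nonempty.
Then y = 0^k for some k with 1 ≤ k ≤ p.
Pump with i = 2: xy^2z = 0^{p³+k}. Since 1 ≤ k ≤ p, p³ < p³+k ≤ p³+p < p³+3p²+3p+1 = (p+1)³, so p³+k is not a perfect cube. So xy^2z ∉ L.
This contradicts the pumping lemma, so L is not regular.

0^{p³+k}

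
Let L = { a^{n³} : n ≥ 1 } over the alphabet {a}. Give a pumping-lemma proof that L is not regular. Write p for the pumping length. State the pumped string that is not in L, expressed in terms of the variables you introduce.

Suppose for contradiction that L is regular, and let p be the pumping length.
Take w = a^{p³} ∈ L with |w| = p³ ≥ p.
The pumping lemma gives a decomposition w = xyz where |xy| ≤ p and |y| ≥ 1.
Then y = a^k for some k with 1 ≤ k ≤ p.
Pump with i = 2: xy^2z = a^{p³+k}. Since 1 ≤ k ≤ p, p³ < p³+k ≤ p³+p < p³+3p²+3p+1 = (p+1)³, so p³+k is not a perfect cube. So xy^2z ∉ L.
This contradicts the pumping lemma, so L is not regular.

a^{p³+k}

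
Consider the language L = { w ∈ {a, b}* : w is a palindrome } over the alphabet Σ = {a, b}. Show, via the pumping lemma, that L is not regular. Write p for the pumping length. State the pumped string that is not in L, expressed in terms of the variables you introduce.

Toward a contradiction, assume L is regular with pumping length p.
Take w = a^p b a^p, a palindrome of length 2p+1 ≥ p.
Write w = xyz as guaranteed by the lemma, with |xy| ≤ p and y is nonempty.
Because |xy| ≤ p and w begins with p copies of a, we have y = a^k with 1 ≤ k ≤ p.
Pump with i = 2: xy^2z = a^{p+k} b a^p. Its reverse is a^p b a^{p+k}, which differs from xy^2z since k ≥ 1. So xy^2z is not a palindrome and xy^2z ∉ L.
This contradicts the pumping lemma, so L is not regular.

a^{p+k} b a^p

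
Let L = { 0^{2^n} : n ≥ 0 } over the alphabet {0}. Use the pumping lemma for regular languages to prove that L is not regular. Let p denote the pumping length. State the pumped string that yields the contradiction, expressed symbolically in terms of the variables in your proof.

0^{2^p+k}

Assume L is regular. Let p be the pumping length given by the pumping lemma.
Take w = 0^{2^p} ∈ L with |w| = 2^p ≥ p.
By the pumping lemma, w = xyz with |xy| ≤ p and |y| > 0.
Then y = 0^k for some k with 1 ≤ k ≤ p.
Pump with i = 2: xy^2z = 0^{2^p+k}. Since 1 ≤ k ≤ p < 2^p, we have 2^p < 2^p+k < 2^{p+1}, so 2^p+k is not a power of 2. So xy^2z ∉ L.
Contradiction. Therefore L is not regular.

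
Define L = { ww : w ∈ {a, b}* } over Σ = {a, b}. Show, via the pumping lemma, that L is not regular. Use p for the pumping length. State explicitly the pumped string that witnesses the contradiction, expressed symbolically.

a^{p+k} b^p a^p b^p

Toward a contradiction, assume L is regular with pumping length p.
Take w = a^p b^p a^p b^p = uu where u = a^pb^p; then w ∈ L and |w| = 4p ≥ p.
The pumping lemma gives a decomposition w = xyz where |xy| ≤ p and y is nonempty.
Since the first p symbols of w are all a's and |xy| ≤ p, y lies entirely in the leading a-block: y = a^k for some k with 1 ≤ k ≤ p.
Pump with i = 2: xy^2z = a^{p+k} b^p a^p b^p, of length 4p+k. Suppose this equals vv. The string starts with a and ends with b, so v does too; thus the boundary between the two copies of v is a b→a transition. There is exactly one such transition, at position 2p+k, so |v| = 2p+k and |vv| = 4p+2k ≠ 4p+k since k ≥ 1. So xy^2z ∉ L.
Contradiction. Therefore L is not regular.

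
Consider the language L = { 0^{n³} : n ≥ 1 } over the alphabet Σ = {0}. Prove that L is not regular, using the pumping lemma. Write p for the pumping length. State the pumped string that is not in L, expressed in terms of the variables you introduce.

Toward a contradiction, assume L is regular with pumping length p.
Take w = 0^{p³} ∈ L with |w| = p³ ≥ p.
By the pumping lemma, w = xyz with |xy| ≤ p and |y| > 0.
Then y = 0^k for some k with 1 ≤ k ≤ p.
Pump with i = 2: xy^2z = 0^{p³+k}. Since 1 ≤ k ≤ p, p³ < p³+k ≤ p³+p < p³+3p²+3p+1 = (p+1)³, so p³+k is not a perfect cube. So xy^2z ∉ L.
Contradiction. Therefore L is not regular.

0^{p³+k}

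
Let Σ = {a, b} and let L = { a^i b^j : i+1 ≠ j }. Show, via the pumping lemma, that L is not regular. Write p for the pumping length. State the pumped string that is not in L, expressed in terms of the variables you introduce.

Toward a contradiction, assume L is regular with pumping length p.
Choose w = a^p b^{p+p!+1}. Since p ≠ (p+p!+1)-1 = p+p!, w ∈ L; and |w| ≥ p.
The pumping lemma gives a decomposition w = xyz where |xy| ≤ p and |y| > 0.
Because |xy| ≤ p and w begins with p copies of a, we have y = a^k with 1 ≤ k ≤ p.
Since 1 ≤ k ≤ p, k divides p!; set t = 1 + p!/k. Then xy^t z has p + (p!/k)·k = p + p! copies of a. Now the a-count is p+p! and (b-count)-1 = (p+p!+1)-1 = p+p!, so i+1 ≠ j fails. So xy^t z = a^{p+p!} b^{p+p!+1} ∉ L.
This contradicts the pumping lemma, so L is not regular.

a^{p+p!} b^{p+p!+1}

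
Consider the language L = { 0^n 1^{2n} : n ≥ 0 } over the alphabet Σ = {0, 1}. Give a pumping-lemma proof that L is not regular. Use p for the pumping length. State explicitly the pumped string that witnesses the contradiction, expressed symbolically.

Assume L is regular. Let p be the pumping length given by the pumping lemma.
Choose w = 0^p 1^{2p}, which is in L with |w| = 3p ≥ p.
Write w = xyz as guaranteed by the lemma, with |xy| ≤ p and |y| ≥ 1.
Since the first p symbols of w are all 0's and |xy| ≤ p, y lies entirely in the leading 0-block: y = 0^k for some k with 1 ≤ k ≤ p.
Pump with i = 2: xy^2z = 0^{p+k} 1^{2p}. For this to lie in L we would need 2p = 2(p+k), which forces k = 0. But k ≥ 1, so xy^2z ∉ L.
Contradiction. Therefore L is not regular.

0^{p+k} 1^{2p}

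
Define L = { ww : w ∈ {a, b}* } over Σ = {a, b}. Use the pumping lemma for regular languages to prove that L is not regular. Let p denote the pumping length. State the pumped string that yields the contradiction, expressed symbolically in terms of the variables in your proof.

a^{p+k} b^p a^p b^p

Toward a contradiction, assume L is regular with pumping length p.
Take w = a^p b^p a^p b^p = uu where u = a^pb^p; then w ∈ L and |w| = 4p ≥ p.
By the pumping lemma, w = xyz with |xy| ≤ p and |y| > 0.
Because |xy| ≤ p and w begins with p copies of a, we have y = a^k with 1 ≤ k ≤ p.
Pump with i = 2: xy^2z = a^{p+k} b^p a^p b^p, of length 4p+k. Suppose this equals vv. The string starts with a and ends with b, so v does too; thus the boundary between the two copies of v is a b→a transition. There is exactly one such transition, at position 2p+k, so |v| = 2p+k and |vv| = 4p+2k ≠ 4p+k since k ≥ 1. So xy^2z ∉ L.
This contradicts the pumping lemma, so L is not regular.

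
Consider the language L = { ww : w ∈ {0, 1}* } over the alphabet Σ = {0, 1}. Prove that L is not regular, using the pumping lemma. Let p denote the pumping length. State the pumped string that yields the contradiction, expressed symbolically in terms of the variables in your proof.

0^{p+k} 1^p 0^p 1^p

Suppose for contradiction that L is regular, and let p be the pumping length.
Take w = 0^p 1^p 0^p 1^p = uu where u = 0^p1^p; then w ∈ L and |w| = 4p ≥ p.
The pumping lemma gives a decomposition w = xyz where |xy| ≤ p and |y| ≥ 1.
The first p characters of w are 0's, so xy (and hence y) consists only of 0's. Write y = 0^k, 1 ≤ k ≤ p.
Pump with i = 2: xy^2z = 0^{p+k} 1^p 0^p 1^p, of length 4p+k. Suppose this equals vv. The string starts with 0 and ends with 1, so v does too; thus the boundary between the two copies of v is a 1→0 transition. There is exactly one such transition, at position 2p+k, so |v| = 2p+k and |vv| = 4p+2k ≠ 4p+k since k ≥ 1. So xy^2z ∉ L.
Contradiction. Therefore L is not regular.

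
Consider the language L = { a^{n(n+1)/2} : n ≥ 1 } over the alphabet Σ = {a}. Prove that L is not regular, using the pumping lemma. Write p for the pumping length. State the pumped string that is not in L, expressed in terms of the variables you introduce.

a^{p(p+1)/2+k}

Assume L is regular. Let p be the pumping length given by the pumping lemma.
Take w = a^{p(p+1)/2} ∈ L with |w| = p(p+1)/2 ≥ p.
The pumping lemma gives a decomposition w = xyz where |xy| ≤ p and y is nonempty.
Then y = a^k for some k with 1 ≤ k ≤ p.
Pump with i = 2: xy^2z = a^{p(p+1)/2+k}. Since 1 ≤ k ≤ p, p(p+1)/2 < p(p+1)/2+k ≤ p(p+1)/2+p < (p+1)(p+2)/2, so p(p+1)/2+k is strictly between consecutive triangular numbers. So xy^2z ∉ L.
This is a contradiction; hence L is not regular.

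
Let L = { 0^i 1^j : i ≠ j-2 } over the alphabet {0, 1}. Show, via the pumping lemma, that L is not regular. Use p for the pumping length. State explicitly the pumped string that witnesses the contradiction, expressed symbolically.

0^{p+p!} 1^{p+p!+2}

Assume L is regular; let p be its pumping constant.
Choose w = 0^p 1^{p+p!+2}. Since p ≠ (p+p!+2)-2 = p+p!, w ∈ L; and |w| ≥ p.
By the pumping lemma, w = xyz with |xy| ≤ p and y is nonempty.
Because |xy| ≤ p and w begins with p copies of 0, we have y = 0^k with 1 ≤ k ≤ p.
Since 1 ≤ k ≤ p, k divides p!; set t = 1 + p!/k. Then xy^t z has p + (p!/k)·k = p + p! copies of 0. Now the 0-count is p+p! and (1-count)-2 = (p+p!+2)-2 = p+p!, so i ≠ j-2 fails. So xy^t z = 0^{p+p!} 1^{p+p!+2} ∉ L.
Contradiction. Therefore L is not regular.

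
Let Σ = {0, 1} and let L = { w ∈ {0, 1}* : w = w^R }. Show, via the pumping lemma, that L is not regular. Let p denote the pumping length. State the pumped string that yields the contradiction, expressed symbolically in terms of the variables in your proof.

Assume L is regular; let p be its pumping constant.
Take w = 0^p 1 0^p, a palindrome of length 2p+1 ≥ p.
The pumping lemma gives a decomposition w = xyz where |xy| ≤ p and y is nonempty.
The first p characters of w are 0's, so xy (and hence y) consists only of 0's. Write y = 0^k, 1 ≤ k ≤ p.
Pump with i = 2: xy^2z = 0^{p+k} 1 0^p. Its reverse is 0^p 1 0^{p+k}, which differs from xy^2z since k ≥ 1. So xy^2z is not a palindrome and xy^2z ∉ L.
Contradiction. Therefore L is not regular.

0^{p+k} 1 0^p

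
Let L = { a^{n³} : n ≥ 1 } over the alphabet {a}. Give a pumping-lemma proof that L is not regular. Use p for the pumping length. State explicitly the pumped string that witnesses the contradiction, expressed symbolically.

a^{p³+k}

Suppose for contradiction that L is regular, and let p be the pumping length.
Take w = a^{p³} ∈ L with |w| = p³ ≥ p.
Write w = xyz as guaranteed by the lemma, with |xy| ≤ p and y is nonempty.
Then y = a^k for some k with 1 ≤ k ≤ p.
Pump with i = 2: xy^2z = a^{p³+k}. Since 1 ≤ k ≤ p, p³ < p³+k ≤ p³+p < p³+3p²+3p+1 = (p+1)³, so p³+k is not a perfect cube. So xy^2z ∉ L.
Contradiction. Therefore L is not regular.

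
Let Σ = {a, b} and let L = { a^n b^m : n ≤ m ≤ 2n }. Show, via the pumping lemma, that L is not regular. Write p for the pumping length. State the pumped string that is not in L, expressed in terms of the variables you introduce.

a^{p+k} b^p

Assume L is regular. Let p be the pumping length given by the pumping lemma.
Take w = a^p b^p ∈ L (since p ≤ p ≤ 2p), with |w| = 2p ≥ p.
The pumping lemma gives a decomposition w = xyz where |xy| ≤ p and |y| > 0.
Because |xy| ≤ p and w begins with p copies of a, we have y = a^k with 1 ≤ k ≤ p.
Pump with i = 2: xy^2z = a^{p+k} b^p. Now n = p+k > p = m, so the condition n ≤ m fails. Thus xy^2z ∉ L.
This contradicts the pumping lemma, so L is not regular.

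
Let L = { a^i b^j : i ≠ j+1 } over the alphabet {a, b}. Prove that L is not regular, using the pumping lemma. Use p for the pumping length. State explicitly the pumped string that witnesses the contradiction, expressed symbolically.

a^{p+p!} b^{p+p!-1}

Suppose for contradiction that L is regular, and let p be the pumping length.
Choose w = a^p b^{p+p!-1}. Since p ≠ (p+p!-1)+1 = p+p!, w ∈ L; and |w| ≥ p.
Write w = xyz as guaranteed by the lemma, with |xy| ≤ p and |y| > 0.
Because |xy| ≤ p and w begins with p copies of a, we have y = a^k with 1 ≤ k ≤ p.
Since 1 ≤ k ≤ p, k divides p!; set t = 1 + p!/k. Then xy^t z has p + (p!/k)·k = p + p! copies of a. Now the a-count is p+p! and (b-count)+1 = (p+p!-1)+1 = p+p!, so i ≠ j+1 fails. So xy^t z = a^{p+p!} b^{p+p!-1} ∉ L.
This contradicts the pumping lemma, so L is not regular.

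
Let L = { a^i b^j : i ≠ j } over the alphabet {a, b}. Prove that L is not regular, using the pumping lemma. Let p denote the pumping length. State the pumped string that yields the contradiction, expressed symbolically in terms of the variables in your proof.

Assume L is regular; let p be its pumping constant.
Choose w = a^p b^{p+p!}. Since p ≠ p+p!, w ∈ L; and |w| ≥ p.
Write w = xyz as guaranteed by the lemma, with |xy| ≤ p and |y| > 0.
Because |xy| ≤ p and w begins with p copies of a, we have y = a^k with 1 ≤ k ≤ p.
Since 1 ≤ k ≤ p, k divides p!; set t = 1 + p!/k. Then xy^t z has p + (p!/k)·k = p + p! copies of a. Now the a-count equals the b-count, so i ≠ j fails. So xy^t z = a^{p+p!} b^{p+p!} ∉ L.
This contradicts the pumping lemma, so L is not regular.

a^{p+p!} b^{p+p!}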